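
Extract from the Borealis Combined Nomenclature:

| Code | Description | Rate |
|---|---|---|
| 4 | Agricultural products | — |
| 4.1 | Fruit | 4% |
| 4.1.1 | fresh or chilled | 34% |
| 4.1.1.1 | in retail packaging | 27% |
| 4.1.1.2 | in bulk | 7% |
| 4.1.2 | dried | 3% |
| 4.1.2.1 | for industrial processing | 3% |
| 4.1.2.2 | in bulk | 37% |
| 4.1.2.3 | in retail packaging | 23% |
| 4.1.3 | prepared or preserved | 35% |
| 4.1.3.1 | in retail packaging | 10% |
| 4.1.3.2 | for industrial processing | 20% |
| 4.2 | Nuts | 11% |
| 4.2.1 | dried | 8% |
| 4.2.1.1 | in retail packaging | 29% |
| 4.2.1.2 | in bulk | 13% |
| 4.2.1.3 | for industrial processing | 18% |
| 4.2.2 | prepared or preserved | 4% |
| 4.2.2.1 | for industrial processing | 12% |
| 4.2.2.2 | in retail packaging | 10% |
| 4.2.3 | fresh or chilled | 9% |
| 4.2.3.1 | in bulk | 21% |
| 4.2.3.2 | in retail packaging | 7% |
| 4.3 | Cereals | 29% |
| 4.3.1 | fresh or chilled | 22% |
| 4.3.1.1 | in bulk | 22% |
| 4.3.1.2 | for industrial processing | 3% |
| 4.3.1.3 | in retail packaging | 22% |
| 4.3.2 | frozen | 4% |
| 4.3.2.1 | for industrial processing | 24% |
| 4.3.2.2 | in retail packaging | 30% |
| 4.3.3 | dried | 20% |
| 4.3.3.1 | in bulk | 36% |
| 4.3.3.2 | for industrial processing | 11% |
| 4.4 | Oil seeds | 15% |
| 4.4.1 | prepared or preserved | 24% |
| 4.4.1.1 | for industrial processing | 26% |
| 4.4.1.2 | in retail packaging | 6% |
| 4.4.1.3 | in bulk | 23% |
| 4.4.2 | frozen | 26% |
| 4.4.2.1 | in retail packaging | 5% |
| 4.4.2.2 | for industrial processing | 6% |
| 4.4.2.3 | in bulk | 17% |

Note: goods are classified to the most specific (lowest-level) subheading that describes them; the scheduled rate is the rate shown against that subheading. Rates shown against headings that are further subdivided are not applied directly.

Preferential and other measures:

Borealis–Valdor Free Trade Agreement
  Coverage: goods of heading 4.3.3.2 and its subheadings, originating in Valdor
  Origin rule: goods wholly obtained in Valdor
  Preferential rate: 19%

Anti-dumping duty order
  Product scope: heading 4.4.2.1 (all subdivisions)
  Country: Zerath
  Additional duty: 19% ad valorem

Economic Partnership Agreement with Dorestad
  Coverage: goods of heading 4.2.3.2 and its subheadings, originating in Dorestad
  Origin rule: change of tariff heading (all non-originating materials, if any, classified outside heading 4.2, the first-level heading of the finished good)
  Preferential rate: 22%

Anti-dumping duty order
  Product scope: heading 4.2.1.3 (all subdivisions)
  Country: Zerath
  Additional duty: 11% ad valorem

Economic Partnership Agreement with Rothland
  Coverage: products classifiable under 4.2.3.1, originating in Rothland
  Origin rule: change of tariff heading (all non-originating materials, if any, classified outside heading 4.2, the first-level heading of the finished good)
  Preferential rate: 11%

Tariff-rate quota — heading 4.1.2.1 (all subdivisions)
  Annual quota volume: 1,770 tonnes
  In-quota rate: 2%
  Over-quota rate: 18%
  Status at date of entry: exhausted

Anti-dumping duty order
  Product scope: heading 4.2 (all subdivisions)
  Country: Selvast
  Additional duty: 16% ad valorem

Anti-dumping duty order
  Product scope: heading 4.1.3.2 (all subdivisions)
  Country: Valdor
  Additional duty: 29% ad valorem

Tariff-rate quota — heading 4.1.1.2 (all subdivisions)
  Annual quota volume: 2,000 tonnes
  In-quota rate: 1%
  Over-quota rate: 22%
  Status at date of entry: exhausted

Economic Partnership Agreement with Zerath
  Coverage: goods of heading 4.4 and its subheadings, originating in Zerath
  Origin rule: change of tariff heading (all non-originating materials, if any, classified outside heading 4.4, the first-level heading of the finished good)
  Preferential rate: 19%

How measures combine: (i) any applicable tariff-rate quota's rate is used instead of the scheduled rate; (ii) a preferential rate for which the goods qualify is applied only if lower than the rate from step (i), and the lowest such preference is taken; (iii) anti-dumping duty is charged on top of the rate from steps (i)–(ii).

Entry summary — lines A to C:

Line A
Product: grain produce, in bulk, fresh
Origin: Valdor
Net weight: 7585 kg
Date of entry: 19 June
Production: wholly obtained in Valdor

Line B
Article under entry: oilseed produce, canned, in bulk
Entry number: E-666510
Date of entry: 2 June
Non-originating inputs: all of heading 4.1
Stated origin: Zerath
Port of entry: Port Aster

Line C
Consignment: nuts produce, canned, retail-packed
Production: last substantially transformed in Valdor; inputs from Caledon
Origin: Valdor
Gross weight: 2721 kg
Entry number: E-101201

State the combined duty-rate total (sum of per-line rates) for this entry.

51%

Line A: grain → 4.3; fresh → 4.3.1; in bulk → 4.3.1.1. Scheduled 22%. Valdor agreement on 4.3.3.2: 4.3.1.1 not covered. → 22%.
Line B: oilseed → 4.4; canned → 4.4.1; in bulk → 4.4.1.3. Scheduled 23%. Zerath agreement on 4.4: CTH met → 19% available; preferential 19%. → 19%.
Line C: nuts → 4.2; canned → 4.2.2; retail-packed → 4.2.2.2. Scheduled 10%. Valdor agreement on 4.3.3.2: 4.2.2.2 not covered. → 10%.
Sum: 22% + 19% + 10% = 51%.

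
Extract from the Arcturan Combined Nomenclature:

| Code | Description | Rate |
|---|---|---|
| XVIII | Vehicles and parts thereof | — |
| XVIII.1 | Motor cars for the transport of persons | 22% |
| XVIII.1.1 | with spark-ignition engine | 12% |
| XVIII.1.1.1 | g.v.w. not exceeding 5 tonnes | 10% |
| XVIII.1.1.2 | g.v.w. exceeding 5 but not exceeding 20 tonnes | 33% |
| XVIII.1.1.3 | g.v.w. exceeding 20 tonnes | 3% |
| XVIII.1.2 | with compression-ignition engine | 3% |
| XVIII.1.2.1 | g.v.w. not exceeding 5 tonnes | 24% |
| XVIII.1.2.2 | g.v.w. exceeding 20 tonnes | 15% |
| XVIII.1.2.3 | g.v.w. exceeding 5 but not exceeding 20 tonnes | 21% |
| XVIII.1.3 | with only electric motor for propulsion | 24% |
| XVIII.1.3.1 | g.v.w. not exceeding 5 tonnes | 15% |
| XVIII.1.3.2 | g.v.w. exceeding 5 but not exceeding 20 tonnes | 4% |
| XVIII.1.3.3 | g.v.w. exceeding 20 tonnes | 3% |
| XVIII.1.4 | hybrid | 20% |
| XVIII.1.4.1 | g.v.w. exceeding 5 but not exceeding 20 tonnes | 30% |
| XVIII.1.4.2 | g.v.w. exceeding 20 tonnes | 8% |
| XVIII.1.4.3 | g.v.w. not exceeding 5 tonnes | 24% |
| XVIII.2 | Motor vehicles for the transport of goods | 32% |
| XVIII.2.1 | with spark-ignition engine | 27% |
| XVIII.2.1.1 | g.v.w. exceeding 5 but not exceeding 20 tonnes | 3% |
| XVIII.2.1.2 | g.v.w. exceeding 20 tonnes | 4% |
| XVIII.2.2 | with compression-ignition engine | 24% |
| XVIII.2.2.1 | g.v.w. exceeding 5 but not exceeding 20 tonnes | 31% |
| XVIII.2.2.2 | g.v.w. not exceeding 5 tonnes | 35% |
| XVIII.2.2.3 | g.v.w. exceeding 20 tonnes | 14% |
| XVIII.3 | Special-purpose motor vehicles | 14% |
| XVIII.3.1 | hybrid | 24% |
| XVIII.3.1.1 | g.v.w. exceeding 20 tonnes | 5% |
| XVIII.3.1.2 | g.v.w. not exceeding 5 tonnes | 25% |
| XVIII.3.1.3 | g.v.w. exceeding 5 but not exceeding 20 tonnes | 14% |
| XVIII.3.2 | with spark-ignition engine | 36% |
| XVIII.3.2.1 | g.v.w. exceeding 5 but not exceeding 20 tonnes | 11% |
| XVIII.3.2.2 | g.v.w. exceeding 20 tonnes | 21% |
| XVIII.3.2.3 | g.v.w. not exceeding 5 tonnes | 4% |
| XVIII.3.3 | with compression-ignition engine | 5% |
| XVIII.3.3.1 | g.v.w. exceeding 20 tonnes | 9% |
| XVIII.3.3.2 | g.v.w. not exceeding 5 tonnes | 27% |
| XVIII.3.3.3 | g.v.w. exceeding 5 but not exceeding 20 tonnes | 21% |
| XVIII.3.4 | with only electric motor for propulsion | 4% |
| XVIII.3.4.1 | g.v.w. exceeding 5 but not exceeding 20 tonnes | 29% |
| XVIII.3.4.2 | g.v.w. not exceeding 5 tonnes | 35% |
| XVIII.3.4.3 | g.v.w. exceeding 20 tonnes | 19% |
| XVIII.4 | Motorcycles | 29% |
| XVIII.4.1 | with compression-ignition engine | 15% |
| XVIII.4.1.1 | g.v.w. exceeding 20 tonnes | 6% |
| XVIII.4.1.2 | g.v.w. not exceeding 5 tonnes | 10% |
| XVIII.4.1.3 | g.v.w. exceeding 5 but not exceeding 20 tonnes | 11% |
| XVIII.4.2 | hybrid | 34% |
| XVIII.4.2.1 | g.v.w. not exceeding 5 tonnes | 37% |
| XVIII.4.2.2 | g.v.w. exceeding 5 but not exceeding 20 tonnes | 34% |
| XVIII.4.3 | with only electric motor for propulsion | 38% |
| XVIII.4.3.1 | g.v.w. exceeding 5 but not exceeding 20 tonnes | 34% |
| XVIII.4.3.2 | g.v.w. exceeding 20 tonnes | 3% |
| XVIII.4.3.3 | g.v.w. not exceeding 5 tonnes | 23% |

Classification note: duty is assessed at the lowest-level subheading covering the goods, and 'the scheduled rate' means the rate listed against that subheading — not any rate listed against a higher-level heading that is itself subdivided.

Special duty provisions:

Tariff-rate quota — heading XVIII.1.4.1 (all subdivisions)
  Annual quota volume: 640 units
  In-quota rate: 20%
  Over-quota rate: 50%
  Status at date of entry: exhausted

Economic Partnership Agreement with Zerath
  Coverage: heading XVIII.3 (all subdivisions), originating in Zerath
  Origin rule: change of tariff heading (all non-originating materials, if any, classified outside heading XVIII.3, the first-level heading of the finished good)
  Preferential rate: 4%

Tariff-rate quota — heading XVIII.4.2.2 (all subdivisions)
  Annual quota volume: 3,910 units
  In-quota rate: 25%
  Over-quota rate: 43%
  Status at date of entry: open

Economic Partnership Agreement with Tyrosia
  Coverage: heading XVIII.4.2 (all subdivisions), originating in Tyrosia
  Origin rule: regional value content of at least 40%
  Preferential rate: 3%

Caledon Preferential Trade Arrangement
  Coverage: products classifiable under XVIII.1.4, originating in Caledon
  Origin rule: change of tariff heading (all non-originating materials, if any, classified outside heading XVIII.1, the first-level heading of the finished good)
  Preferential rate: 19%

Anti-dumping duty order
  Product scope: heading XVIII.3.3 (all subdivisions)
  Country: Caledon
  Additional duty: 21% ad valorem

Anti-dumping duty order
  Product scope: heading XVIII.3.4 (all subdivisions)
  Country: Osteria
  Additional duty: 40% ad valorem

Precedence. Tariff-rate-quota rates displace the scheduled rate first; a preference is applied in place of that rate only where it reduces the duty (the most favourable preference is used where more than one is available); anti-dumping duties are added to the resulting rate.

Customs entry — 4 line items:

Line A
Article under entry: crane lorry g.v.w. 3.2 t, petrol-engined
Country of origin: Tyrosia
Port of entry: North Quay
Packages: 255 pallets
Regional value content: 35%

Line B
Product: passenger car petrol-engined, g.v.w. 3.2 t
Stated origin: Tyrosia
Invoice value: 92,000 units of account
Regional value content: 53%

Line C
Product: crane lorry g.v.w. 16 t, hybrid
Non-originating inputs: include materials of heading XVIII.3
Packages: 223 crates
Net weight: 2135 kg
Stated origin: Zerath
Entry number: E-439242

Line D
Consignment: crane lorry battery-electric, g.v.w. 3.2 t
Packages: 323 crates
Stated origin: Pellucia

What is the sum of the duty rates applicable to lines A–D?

63%

Line A: crane lorry → XVIII.3; petrol-engined → XVIII.3.2; g.v.w. 3.2 t → XVIII.3.2.3. Scheduled 4%. Tyrosia agreement on XVIII.4.2: XVIII.3.2.3 not covered. → 4%.
Line B: passenger car → XVIII.1; petrol-engined → XVIII.1.1; g.v.w. 3.2 t → XVIII.1.1.1. Scheduled 10%. Tyrosia agreement on XVIII.4.2: XVIII.1.1.1 not covered. → 10%.
Line C: crane lorry → XVIII.3; hybrid → XVIII.3.1; g.v.w. 16 t → XVIII.3.1.3. Scheduled 14%. Zerath agreement on XVIII.3: CTH not met. → 14%.
Line D: crane lorry → XVIII.3; battery-electric → XVIII.3.4; g.v.w. 3.2 t → XVIII.3.4.2. Scheduled 35%. No special measure applies. → 35%.
Sum: 4% + 10% + 14% + 35% = 63%.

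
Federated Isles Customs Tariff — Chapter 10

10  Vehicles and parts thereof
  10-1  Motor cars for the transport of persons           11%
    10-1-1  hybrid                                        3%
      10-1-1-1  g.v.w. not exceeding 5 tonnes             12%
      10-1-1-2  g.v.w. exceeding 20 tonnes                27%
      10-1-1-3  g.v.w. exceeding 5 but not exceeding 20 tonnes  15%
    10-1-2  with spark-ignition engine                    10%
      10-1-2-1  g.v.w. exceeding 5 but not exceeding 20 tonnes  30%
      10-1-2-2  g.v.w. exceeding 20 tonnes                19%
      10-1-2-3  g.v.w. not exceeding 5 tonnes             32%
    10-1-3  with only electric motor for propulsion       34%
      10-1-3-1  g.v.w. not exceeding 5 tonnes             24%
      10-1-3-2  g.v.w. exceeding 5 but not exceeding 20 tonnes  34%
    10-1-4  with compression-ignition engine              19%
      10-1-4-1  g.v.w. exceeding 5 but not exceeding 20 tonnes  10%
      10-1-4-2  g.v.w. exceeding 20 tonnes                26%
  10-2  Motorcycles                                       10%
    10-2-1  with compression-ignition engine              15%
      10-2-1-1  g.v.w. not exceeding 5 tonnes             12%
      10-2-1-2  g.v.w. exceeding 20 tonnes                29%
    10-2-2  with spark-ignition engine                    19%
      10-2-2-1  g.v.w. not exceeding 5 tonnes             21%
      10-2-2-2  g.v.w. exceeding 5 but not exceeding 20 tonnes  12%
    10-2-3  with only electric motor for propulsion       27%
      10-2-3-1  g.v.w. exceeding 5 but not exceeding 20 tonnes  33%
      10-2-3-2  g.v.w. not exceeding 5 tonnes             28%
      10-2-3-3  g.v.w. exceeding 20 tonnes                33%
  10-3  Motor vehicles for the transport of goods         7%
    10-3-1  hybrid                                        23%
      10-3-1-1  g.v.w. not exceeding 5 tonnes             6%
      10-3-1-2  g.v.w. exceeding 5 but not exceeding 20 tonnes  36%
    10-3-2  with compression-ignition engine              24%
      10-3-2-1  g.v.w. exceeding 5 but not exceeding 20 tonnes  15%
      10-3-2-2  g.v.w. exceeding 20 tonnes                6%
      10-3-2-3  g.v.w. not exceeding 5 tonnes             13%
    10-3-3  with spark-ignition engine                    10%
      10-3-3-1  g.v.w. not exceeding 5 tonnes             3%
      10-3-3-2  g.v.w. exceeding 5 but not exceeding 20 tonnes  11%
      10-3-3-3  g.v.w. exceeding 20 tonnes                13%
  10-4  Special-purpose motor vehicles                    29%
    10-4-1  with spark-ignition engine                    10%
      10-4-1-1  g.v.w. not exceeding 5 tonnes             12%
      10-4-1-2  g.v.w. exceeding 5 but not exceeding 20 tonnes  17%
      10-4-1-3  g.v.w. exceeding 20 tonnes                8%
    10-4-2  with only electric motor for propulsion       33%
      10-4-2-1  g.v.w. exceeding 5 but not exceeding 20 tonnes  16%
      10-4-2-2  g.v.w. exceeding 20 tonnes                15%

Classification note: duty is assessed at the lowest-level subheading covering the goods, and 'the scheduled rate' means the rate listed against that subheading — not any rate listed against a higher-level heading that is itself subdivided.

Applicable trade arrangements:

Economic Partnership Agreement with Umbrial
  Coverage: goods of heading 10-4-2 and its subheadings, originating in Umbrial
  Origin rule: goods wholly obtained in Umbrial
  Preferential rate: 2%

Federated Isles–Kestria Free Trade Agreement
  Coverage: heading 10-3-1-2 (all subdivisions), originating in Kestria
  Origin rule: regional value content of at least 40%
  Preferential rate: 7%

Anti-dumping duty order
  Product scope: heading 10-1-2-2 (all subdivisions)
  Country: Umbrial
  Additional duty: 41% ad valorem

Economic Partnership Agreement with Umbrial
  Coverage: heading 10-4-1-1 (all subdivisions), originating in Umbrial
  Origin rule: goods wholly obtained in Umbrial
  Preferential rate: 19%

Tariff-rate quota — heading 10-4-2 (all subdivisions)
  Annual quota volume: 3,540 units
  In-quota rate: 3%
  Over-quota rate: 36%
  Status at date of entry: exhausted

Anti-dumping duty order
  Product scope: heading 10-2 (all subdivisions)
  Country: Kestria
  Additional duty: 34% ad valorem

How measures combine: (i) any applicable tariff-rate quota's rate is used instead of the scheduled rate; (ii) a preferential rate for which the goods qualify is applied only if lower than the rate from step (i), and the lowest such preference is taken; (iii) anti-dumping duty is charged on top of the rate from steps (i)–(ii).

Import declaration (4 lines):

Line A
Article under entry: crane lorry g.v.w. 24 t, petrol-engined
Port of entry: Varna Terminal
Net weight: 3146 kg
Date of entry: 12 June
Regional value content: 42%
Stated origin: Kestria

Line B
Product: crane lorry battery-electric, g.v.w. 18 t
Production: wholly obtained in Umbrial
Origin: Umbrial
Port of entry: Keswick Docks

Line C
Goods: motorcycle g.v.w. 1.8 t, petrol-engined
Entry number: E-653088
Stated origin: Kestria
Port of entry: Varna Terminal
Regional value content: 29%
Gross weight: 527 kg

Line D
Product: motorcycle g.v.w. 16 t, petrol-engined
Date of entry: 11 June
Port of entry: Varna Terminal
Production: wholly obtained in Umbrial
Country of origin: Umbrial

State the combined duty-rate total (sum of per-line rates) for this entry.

77%

Line A: crane lorry → 10-4; petrol-engined → 10-4-1; g.v.w. 24 t → 10-4-1-3. Scheduled 8%. Kestria agreement on 10-3-1-2: 10-4-1-3 not covered. → 8%.
Line B: crane lorry → 10-4; battery-electric → 10-4-2; g.v.w. 18 t → 10-4-2-1. Scheduled 16%. quota on 10-4-2 exhausted → over-quota 36%; Umbrial agreement on 10-4-2: wholly obtained → 2% available; Umbrial agreement on 10-4-1-1: 10-4-2-1 not covered; preferential 2%. → 2%.
Line C: motorcycle → 10-2; petrol-engined → 10-2-2; g.v.w. 1.8 t → 10-2-2-1. Scheduled 21%. Kestria agreement on 10-3-1-2: 10-2-2-1 not covered; anti-dumping (Kestria, 10-2): +34%; total 21% + 34% = 55%. → 55%.
Line D: motorcycle → 10-2; petrol-engined → 10-2-2; g.v.w. 16 t → 10-2-2-2. Scheduled 12%. Umbrial agreement on 10-4-2: 10-2-2-2 not covered; Umbrial agreement on 10-4-1-1: 10-2-2-2 not covered. → 12%.
Sum: 8% + 2% + 55% + 12% = 77%.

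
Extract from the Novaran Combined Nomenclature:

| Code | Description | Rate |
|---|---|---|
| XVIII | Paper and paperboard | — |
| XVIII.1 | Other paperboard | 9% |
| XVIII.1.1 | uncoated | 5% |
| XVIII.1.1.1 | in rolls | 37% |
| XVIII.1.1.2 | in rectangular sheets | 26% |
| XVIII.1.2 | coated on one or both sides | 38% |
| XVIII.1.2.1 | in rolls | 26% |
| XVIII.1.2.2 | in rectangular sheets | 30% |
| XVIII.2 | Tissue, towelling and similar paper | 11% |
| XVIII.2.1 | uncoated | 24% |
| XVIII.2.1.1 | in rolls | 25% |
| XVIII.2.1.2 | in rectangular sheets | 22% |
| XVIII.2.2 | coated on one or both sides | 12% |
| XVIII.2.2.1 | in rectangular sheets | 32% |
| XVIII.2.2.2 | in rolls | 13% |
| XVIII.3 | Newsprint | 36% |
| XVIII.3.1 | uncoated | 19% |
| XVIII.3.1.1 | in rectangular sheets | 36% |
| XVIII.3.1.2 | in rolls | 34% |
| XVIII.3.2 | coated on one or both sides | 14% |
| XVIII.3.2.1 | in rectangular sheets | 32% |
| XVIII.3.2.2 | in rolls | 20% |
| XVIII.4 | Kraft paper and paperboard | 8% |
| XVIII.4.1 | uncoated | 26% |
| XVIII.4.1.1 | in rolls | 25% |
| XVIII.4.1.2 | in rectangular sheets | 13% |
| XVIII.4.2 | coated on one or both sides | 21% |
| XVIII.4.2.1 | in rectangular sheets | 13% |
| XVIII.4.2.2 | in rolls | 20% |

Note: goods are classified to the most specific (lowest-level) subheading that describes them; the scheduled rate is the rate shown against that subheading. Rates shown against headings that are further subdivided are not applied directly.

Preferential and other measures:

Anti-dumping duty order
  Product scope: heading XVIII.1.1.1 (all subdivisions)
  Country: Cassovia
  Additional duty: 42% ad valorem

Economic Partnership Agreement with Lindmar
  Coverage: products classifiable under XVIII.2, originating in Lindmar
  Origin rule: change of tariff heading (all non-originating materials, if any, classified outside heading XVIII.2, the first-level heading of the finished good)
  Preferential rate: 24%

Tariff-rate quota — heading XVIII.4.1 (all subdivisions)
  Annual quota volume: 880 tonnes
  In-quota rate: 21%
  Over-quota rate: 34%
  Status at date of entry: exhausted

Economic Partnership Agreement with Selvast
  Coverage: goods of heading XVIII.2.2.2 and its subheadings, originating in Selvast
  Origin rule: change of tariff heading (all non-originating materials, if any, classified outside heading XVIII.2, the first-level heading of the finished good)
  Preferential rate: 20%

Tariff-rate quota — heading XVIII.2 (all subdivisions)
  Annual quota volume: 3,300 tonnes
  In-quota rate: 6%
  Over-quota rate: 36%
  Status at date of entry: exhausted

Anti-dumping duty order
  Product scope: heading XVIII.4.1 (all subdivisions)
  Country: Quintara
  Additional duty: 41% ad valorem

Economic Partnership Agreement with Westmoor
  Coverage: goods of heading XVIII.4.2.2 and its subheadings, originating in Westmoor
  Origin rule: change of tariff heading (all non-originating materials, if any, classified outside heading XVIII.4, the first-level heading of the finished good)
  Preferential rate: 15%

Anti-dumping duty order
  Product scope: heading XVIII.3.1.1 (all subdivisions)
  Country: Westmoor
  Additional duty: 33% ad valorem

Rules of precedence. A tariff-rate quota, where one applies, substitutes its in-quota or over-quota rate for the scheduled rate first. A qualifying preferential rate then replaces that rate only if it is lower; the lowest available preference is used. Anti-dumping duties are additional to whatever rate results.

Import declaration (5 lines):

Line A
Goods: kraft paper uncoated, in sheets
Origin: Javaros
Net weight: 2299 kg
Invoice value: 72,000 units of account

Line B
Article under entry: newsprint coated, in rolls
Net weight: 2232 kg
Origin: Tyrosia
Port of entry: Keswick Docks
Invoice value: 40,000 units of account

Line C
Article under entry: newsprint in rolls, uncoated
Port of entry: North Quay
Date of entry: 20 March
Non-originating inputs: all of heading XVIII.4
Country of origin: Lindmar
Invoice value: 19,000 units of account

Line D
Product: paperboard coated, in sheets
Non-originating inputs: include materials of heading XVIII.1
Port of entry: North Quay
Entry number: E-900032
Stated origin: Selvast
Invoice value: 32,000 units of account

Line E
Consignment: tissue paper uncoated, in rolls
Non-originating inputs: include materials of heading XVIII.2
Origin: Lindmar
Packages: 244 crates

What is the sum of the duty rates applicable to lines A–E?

154%

Line A: kraft paper → XVIII.4; uncoated → XVIII.4.1; in sheets → XVIII.4.1.2. Scheduled 13%. quota on XVIII.4.1 exhausted → over-quota 34%. → 34%.
Line B: newsprint → XVIII.3; coated → XVIII.3.2; in rolls → XVIII.3.2.2. Scheduled 20%. No special measure applies. → 20%.
Line C: newsprint → XVIII.3; uncoated → XVIII.3.1; in rolls → XVIII.3.1.2. Scheduled 34%. Lindmar agreement on XVIII.2: XVIII.3.1.2 not covered. → 34%.
Line D: paperboard → XVIII.1; coated → XVIII.1.2; in sheets → XVIII.1.2.2. Scheduled 30%. Selvast agreement on XVIII.2.2.2: XVIII.1.2.2 not covered. → 30%.
Line E: tissue paper → XVIII.2; uncoated → XVIII.2.1; in rolls → XVIII.2.1.1. Scheduled 25%. quota on XVIII.2 exhausted → over-quota 36%; Lindmar agreement on XVIII.2: CTH not met. → 36%.
Sum: 34% + 20% + 34% + 30% + 36% = 154%.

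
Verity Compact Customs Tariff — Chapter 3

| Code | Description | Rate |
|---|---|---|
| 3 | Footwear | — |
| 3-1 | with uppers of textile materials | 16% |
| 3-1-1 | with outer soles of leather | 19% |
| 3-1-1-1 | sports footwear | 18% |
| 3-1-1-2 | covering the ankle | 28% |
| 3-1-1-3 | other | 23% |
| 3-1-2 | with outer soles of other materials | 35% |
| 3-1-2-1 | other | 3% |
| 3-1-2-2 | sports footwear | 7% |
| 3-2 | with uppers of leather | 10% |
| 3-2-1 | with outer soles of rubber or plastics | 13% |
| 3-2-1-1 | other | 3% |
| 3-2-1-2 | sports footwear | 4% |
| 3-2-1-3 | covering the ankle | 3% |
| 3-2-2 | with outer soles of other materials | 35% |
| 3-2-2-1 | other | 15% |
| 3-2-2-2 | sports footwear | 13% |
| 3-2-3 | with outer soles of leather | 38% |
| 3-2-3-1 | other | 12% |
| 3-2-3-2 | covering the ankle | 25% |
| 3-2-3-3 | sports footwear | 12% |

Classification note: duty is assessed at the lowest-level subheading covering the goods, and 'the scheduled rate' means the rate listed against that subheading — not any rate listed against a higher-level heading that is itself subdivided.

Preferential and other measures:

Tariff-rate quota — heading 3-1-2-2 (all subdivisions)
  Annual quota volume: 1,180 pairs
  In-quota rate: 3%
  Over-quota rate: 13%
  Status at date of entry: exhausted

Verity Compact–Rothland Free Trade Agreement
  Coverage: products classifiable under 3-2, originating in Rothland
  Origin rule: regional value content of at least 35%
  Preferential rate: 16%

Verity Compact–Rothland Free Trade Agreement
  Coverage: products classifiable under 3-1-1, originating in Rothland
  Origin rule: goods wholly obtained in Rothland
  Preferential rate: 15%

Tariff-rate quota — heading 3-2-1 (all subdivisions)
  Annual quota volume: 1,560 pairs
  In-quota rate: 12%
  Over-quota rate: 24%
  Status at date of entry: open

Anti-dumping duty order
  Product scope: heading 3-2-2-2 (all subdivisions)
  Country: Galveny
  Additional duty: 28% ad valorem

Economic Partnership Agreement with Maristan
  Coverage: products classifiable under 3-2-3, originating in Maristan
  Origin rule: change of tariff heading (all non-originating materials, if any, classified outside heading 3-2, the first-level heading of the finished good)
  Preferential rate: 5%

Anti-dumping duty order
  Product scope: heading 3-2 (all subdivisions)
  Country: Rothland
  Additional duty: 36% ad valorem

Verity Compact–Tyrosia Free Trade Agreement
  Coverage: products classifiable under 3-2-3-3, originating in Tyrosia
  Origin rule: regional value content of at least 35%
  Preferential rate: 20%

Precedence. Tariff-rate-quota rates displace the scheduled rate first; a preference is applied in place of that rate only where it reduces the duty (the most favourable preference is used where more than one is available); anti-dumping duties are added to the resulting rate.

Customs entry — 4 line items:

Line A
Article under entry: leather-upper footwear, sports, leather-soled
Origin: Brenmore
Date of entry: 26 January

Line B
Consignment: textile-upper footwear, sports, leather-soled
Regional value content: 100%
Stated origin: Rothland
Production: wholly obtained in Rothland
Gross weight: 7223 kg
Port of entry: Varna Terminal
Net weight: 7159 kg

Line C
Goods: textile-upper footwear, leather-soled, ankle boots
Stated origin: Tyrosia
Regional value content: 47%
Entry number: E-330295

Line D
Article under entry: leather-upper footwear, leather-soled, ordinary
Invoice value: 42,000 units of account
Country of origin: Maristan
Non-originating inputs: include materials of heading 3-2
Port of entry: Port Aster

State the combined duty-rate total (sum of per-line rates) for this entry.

67%

Line A: leather-upper → 3-2; leather-soled → 3-2-3; sports → 3-2-3-3. Scheduled 12%. No special measure applies. → 12%.
Line B: textile-upper → 3-1; leather-soled → 3-1-1; sports → 3-1-1-1. Scheduled 18%. Rothland agreement on 3-2: 3-1-1-1 not covered; Rothland agreement on 3-1-1: wholly obtained → 15% available; preferential 15%. → 15%.
Line C: textile-upper → 3-1; leather-soled → 3-1-1; ankle boots → 3-1-1-2. Scheduled 28%. Tyrosia agreement on 3-2-3-3: 3-1-1-2 not covered. → 28%.
Line D: leather-upper → 3-2; leather-soled → 3-2-3; ordinary → 3-2-3-1. Scheduled 12%. Maristan agreement on 3-2-3: CTH not met. → 12%.
Sum: 12% + 15% + 28% + 12% = 67%.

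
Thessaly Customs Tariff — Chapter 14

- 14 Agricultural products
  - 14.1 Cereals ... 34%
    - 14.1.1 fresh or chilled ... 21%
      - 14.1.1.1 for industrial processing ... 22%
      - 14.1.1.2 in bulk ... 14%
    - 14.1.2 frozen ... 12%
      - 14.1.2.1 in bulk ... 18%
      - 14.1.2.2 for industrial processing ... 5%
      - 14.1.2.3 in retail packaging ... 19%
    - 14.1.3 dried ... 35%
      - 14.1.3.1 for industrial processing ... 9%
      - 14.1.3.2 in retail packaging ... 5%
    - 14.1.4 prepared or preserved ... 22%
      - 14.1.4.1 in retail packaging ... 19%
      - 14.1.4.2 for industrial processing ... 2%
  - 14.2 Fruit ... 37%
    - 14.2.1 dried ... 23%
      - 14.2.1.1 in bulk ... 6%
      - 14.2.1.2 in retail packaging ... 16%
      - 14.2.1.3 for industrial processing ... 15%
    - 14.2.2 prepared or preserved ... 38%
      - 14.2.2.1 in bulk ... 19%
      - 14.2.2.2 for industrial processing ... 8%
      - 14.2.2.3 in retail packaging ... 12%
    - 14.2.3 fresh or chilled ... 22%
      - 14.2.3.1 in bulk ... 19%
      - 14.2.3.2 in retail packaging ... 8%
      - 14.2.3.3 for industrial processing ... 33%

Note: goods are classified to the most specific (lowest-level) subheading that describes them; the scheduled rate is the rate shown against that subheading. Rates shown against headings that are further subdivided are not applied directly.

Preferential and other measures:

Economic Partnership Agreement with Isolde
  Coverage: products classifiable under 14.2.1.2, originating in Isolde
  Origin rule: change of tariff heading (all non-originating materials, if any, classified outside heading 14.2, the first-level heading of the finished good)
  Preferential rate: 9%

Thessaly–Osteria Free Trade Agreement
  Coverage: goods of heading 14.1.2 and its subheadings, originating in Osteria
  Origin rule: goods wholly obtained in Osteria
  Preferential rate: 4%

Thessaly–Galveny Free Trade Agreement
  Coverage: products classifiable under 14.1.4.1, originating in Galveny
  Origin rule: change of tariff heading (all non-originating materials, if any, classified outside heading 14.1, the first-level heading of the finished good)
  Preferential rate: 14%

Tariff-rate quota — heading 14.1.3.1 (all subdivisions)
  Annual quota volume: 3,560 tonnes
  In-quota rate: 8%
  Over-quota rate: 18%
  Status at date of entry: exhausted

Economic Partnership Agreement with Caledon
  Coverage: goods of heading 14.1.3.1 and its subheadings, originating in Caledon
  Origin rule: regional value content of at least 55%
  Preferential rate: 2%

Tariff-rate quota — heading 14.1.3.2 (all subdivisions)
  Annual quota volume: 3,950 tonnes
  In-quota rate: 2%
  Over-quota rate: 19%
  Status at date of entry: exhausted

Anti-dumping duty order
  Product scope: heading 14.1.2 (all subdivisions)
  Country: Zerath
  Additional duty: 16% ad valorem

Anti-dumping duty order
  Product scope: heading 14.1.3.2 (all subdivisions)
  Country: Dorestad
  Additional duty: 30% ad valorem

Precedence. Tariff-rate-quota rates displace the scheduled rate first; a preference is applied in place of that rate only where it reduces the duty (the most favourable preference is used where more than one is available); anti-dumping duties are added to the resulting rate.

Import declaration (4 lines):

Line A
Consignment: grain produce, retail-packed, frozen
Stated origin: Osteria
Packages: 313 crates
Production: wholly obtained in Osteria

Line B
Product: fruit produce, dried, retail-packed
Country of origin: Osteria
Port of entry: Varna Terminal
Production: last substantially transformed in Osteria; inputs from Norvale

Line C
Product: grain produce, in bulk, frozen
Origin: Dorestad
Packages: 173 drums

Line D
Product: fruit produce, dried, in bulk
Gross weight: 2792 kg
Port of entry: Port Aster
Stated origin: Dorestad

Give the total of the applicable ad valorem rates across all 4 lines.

44%

Line A: grain → 14.1; frozen → 14.1.2; retail-packed → 14.1.2.3. Scheduled 19%. Osteria agreement on 14.1.2: wholly obtained → 4% available; preferential 4%. → 4%.
Line B: fruit → 14.2; dried → 14.2.1; retail-packed → 14.2.1.2. Scheduled 16%. Osteria agreement on 14.1.2: 14.2.1.2 not covered. → 16%.
Line C: grain → 14.1; frozen → 14.1.2; in bulk → 14.1.2.1. Scheduled 18%. No special measure applies. → 18%.
Line D: fruit → 14.2; dried → 14.2.1; in bulk → 14.2.1.1. Scheduled 6%. No special measure applies. → 6%.
Sum: 4% + 16% + 18% + 6% = 44%.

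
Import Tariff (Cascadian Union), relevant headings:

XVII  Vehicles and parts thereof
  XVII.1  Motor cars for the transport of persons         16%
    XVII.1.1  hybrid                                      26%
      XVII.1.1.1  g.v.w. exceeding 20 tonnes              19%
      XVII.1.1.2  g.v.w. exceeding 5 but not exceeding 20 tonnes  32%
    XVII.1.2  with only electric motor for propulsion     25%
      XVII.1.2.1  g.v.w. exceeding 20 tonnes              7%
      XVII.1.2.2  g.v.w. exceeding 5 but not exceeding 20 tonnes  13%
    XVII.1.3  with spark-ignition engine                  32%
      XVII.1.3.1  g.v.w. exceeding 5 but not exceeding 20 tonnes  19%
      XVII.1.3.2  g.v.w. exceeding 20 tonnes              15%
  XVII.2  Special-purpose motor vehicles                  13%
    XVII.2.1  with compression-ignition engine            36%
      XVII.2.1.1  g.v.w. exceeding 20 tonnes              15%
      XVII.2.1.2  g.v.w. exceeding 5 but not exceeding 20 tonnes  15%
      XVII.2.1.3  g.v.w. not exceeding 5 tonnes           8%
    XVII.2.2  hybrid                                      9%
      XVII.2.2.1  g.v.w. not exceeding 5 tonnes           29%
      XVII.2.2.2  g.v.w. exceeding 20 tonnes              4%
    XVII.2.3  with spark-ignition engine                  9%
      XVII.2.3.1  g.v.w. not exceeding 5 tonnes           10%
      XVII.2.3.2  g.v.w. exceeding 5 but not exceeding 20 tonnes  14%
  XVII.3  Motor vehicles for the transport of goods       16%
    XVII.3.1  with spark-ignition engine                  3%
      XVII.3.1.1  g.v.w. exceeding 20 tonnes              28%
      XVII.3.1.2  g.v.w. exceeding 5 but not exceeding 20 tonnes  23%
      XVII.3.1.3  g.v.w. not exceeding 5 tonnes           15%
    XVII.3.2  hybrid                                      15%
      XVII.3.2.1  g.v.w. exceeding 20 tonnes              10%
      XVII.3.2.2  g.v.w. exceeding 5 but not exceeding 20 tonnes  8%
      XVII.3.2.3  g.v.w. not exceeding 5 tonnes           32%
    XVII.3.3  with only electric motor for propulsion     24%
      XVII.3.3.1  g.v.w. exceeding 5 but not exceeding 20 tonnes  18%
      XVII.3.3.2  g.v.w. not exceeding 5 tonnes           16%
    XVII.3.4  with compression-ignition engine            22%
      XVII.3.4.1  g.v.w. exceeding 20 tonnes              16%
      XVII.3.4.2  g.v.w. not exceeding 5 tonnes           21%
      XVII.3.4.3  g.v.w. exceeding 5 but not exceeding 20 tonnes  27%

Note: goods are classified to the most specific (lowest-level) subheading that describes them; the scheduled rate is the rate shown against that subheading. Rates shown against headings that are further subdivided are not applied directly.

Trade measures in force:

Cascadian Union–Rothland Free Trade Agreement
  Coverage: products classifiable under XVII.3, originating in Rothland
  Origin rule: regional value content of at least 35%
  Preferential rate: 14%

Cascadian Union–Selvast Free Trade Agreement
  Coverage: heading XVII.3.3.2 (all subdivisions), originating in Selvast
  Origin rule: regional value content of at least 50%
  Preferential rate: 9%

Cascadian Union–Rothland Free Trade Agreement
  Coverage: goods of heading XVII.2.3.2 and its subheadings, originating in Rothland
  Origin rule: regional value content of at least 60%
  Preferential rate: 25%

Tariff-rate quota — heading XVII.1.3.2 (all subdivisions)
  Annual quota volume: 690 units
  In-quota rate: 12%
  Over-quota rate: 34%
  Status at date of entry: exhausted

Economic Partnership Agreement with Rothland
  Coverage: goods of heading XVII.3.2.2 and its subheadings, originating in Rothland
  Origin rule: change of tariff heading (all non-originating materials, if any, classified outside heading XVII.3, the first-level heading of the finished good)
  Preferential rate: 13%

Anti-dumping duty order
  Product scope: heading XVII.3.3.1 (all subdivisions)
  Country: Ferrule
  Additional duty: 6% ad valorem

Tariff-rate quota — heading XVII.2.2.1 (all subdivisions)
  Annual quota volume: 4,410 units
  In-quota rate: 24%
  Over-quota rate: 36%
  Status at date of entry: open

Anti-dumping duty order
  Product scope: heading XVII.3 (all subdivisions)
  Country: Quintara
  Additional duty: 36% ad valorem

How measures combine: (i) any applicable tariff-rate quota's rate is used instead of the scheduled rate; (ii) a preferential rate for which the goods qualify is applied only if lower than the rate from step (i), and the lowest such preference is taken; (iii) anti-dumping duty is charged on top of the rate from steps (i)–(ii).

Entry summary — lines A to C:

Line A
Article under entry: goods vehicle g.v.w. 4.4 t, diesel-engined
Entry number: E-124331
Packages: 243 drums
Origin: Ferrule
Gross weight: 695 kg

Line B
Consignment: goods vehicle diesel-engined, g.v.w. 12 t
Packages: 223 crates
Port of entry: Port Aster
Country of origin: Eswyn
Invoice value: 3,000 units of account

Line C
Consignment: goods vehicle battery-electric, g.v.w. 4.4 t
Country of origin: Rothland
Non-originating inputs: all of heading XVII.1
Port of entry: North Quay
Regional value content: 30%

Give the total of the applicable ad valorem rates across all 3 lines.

Line A: goods vehicle → XVII.3; diesel-engined → XVII.3.4; g.v.w. 4.4 t → XVII.3.4.2. Scheduled 21%. No special measure applies. → 21%.
Line B: goods vehicle → XVII.3; diesel-engined → XVII.3.4; g.v.w. 12 t → XVII.3.4.3. Scheduled 27%. No special measure applies. → 27%.
Line C: goods vehicle → XVII.3; battery-electric → XVII.3.3; g.v.w. 4.4 t → XVII.3.3.2. Scheduled 16%. Rothland agreement on XVII.3: RVC < 35%; Rothland agreement on XVII.2.3.2: XVII.3.3.2 not covered; Rothland agreement on XVII.3.2.2: XVII.3.3.2 not covered. → 16%.
Sum: 21% + 27% + 16% = 64%.

64%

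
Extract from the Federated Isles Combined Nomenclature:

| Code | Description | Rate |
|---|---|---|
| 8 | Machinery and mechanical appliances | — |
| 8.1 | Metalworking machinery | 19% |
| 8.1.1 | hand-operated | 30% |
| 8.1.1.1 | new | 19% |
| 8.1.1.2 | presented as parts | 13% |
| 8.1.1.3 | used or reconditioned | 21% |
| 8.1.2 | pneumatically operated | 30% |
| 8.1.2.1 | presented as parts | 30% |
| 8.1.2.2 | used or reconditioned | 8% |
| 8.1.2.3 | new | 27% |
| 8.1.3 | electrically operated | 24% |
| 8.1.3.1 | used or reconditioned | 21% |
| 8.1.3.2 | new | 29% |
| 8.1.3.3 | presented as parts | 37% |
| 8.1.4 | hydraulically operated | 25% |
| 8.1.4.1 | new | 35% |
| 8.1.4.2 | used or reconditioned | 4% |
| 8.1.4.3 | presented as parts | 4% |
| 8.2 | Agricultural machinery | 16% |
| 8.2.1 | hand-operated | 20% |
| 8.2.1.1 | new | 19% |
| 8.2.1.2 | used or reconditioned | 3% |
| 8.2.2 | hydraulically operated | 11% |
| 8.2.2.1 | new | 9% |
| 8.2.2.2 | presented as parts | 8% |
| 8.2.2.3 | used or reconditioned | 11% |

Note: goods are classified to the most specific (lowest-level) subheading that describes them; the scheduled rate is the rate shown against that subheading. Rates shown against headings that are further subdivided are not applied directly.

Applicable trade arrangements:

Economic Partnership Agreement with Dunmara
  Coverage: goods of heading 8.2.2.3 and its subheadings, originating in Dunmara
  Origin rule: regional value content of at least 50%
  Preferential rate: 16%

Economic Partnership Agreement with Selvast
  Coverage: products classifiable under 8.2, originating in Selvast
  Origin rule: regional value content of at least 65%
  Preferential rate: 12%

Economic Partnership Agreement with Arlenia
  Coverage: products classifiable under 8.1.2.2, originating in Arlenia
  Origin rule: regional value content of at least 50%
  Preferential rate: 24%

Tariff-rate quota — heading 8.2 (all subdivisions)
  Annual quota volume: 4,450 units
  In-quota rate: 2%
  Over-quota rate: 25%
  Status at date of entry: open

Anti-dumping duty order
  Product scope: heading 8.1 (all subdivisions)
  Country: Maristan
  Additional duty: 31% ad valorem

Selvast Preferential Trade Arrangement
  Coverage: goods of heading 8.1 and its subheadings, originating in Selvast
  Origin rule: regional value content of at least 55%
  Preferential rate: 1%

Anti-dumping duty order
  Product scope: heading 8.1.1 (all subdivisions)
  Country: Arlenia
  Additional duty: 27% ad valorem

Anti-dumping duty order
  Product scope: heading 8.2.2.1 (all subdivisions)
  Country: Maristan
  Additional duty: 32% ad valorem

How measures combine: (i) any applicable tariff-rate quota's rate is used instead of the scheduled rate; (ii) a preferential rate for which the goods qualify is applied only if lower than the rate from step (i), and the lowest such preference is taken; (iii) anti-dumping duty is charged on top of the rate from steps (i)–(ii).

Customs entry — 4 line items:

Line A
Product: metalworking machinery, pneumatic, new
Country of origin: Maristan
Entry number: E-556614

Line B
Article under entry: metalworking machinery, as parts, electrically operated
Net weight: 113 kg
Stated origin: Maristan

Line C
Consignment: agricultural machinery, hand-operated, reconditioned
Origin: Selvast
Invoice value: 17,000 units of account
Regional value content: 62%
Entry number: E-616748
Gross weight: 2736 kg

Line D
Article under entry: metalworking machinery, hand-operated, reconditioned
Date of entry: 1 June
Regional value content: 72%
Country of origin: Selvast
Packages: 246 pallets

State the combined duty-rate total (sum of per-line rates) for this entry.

Line A: metalworking → 8.1; pneumatic → 8.1.2; new → 8.1.2.3. Scheduled 27%. anti-dumping (Maristan, 8.1): +31%; total 27% + 31% = 58%. → 58%.
Line B: metalworking → 8.1; electrically operated → 8.1.3; as parts → 8.1.3.3. Scheduled 37%. anti-dumping (Maristan, 8.1): +31%; total 37% + 31% = 68%. → 68%.
Line C: agricultural → 8.2; hand-operated → 8.2.1; reconditioned → 8.2.1.2. Scheduled 3%. quota on 8.2 open → in-quota 2%; Selvast agreement on 8.2: RVC < 65%; Selvast agreement on 8.1: 8.2.1.2 not covered. → 2%.
Line D: metalworking → 8.1; hand-operated → 8.1.1; reconditioned → 8.1.1.3. Scheduled 21%. Selvast agreement on 8.2: 8.1.1.3 not covered; Selvast agreement on 8.1: RVC ≥ 55% → 1% available; preferential 1%. → 1%.
Sum: 58% + 68% + 2% + 1% = 129%.

129%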